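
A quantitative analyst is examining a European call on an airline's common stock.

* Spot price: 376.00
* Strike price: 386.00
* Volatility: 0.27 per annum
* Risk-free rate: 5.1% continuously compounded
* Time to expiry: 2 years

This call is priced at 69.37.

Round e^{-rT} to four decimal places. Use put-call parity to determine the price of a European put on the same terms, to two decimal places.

e^(−rT) = e^(−0.051·2) = 0.9030
Put-call parity: C − P = S − K·e^(−rT) = 376 − 386·0.9030 = 376 − 348.5580 = 27.4420
P = C − (C − P) = 69.37 − (27.4420) = 41.9280

41.93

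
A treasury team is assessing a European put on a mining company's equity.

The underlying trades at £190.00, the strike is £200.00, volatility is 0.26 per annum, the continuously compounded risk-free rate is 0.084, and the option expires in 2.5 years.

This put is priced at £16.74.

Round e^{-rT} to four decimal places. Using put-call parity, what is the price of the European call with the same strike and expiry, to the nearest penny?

e^(−rT) = e^(−0.084·2.5) = 0.8106
Put-call parity: C − P = S − K·e^(−rT) = 190 − 200·0.8106 = 190 − 162.1200 = 27.8800
C = P + (C − P) = 16.74 + (27.8800) = 44.6200

£44.62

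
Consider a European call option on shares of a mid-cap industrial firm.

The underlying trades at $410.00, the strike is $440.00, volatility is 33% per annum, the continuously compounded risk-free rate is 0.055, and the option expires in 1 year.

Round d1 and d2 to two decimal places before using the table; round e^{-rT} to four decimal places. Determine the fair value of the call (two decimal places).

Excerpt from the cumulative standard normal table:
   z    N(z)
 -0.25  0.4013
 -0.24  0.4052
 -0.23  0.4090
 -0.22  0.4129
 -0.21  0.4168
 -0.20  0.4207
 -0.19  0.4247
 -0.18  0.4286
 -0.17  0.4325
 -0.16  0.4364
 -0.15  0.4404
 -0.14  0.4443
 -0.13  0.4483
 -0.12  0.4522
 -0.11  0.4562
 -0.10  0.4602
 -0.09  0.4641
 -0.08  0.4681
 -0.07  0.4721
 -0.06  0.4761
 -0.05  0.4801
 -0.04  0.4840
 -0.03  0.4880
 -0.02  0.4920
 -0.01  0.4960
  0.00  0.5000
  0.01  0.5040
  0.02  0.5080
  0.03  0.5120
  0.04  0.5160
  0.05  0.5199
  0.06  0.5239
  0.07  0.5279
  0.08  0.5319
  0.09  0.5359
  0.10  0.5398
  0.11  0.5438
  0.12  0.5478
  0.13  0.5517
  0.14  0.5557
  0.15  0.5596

$51.02

T = 1;  σ√T = 0.3300
ln(S/K) + (r + σ²/2)T = ln(410/440) + (0.055 + 0.33²/2)·1 = -0.0706 + 0.1095 = 0.0388
d₁ = 0.0388 / 0.3300 = 0.1177 which rounds to 0.12
d₂ = d₁ − σ√T = 0.1177 − 0.3300 = -0.2123 which rounds to -0.21
e^(−rT) = e^(−0.055·1) = 0.9465
C = 410·N(0.12) − 440·0.9465·N(-0.21) = 410·0.5478 − 440·0.9465·0.4168 = 224.5980 − 173.5805 = 51.0175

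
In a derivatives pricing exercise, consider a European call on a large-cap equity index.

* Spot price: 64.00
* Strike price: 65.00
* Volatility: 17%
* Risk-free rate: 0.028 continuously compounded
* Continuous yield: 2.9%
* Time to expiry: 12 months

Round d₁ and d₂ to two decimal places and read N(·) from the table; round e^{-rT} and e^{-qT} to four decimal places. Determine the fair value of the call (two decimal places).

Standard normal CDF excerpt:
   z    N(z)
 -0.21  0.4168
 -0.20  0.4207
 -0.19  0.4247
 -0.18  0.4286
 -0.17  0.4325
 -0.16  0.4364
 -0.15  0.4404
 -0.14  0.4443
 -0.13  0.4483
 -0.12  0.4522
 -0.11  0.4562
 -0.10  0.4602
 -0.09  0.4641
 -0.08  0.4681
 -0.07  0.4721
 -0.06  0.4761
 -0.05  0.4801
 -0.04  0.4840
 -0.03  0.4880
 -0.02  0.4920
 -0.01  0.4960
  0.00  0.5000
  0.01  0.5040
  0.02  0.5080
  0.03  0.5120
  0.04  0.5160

σ√T = 0.17·√1 = 0.1700
d₁ = [ln(64/65) + (0.028 − 0.029 + 0.17²/2)·1] / 0.1700 = [-0.0155 + 0.0135] / 0.1700 = -0.0121 ⇒ -0.01
d₂ = d₁ − σ√T = -0.0121 − 0.1700 = -0.1821 ⇒ -0.18
e^(−qT) = e^(−0.029·1) = 0.9714;  e^(−rT) = e^(−0.028·1) = 0.9724
C = 64·0.9714·N(-0.01) − 65·0.9724·N(-0.18) = 64·0.9714·0.4960 − 65·0.9724·0.4286 = 30.8361 − 27.0901 = 3.7460

3.75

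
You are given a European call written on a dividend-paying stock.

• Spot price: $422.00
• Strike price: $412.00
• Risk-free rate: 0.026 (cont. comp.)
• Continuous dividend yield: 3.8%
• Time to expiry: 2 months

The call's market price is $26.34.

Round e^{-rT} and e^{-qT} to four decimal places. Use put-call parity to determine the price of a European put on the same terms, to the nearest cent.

e^(−qT) = e^(−0.038·0.1667) = 0.9937;  e^(−rT) = e^(−0.026·0.1667) = 0.9957
Put-call parity: C − P = S·e^(−qT) − K·e^(−rT) = 422·0.9937 − 412·0.9957 = 419.3414 − 410.2284 = 9.1130
P = C − (C − P) = 26.34 − (9.1130) = 17.2270

$17.23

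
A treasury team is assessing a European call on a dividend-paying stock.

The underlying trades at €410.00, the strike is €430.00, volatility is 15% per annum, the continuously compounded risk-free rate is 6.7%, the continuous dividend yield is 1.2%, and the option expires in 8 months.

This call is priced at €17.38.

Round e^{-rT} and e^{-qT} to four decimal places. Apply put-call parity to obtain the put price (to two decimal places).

€21.87

e^(−qT) = e^(−0.012·0.6667) = 0.9920;  e^(−rT) = e^(−0.067·0.6667) = 0.9563
Put-call parity: C − P = S·e^(−qT) − K·e^(−rT) = 410·0.9920 − 430·0.9563 = 406.7200 − 411.2090 = -4.4890
P = C − (C − P) = 17.38 − (-4.4890) = 21.8690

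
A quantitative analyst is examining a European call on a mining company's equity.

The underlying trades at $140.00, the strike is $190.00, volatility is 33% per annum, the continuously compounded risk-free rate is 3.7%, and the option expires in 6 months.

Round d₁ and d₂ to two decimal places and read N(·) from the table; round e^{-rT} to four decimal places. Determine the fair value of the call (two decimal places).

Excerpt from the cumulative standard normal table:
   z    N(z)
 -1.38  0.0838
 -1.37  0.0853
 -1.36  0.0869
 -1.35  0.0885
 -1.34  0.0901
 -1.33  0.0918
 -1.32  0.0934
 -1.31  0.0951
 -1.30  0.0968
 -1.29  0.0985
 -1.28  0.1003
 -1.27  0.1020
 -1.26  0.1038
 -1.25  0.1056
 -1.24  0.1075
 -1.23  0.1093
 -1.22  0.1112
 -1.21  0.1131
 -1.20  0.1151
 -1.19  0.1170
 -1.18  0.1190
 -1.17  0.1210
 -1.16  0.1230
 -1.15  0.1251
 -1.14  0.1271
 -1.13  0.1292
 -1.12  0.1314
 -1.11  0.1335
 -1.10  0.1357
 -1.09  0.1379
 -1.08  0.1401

σ√T = 0.33 × 0.7071 = 0.2333
d₁ = [ln(140/190) + (0.037 + 0.33²/2)·0.5] / 0.2333 = [-0.3054 + 0.0457] / 0.2333 = -1.1128 which rounds to -1.11
d₂ = d₁ − σ√T = -1.1128 − 0.2333 = -1.3461 which rounds to -1.35
e^(−rT) = e^(−0.037·0.5) = 0.9817
C = 140·N(-1.11) − 190·0.9817·N(-1.35) = 140·0.1335 − 190·0.9817·0.0885 = 18.6900 − 16.5073 = 2.1827

$2.18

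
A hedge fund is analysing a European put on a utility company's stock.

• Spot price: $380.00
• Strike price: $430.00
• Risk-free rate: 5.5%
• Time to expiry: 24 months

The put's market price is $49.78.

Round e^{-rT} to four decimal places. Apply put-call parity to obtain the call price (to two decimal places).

e^(−rT) = e^(−0.055·2) = 0.8958
Put-call parity: C − P = S − K·e^(−rT) = 380 − 430·0.8958 = 380 − 385.1940 = -5.1940
C = P + (C − P) = 49.78 + (-5.1940) = 44.5860

$44.59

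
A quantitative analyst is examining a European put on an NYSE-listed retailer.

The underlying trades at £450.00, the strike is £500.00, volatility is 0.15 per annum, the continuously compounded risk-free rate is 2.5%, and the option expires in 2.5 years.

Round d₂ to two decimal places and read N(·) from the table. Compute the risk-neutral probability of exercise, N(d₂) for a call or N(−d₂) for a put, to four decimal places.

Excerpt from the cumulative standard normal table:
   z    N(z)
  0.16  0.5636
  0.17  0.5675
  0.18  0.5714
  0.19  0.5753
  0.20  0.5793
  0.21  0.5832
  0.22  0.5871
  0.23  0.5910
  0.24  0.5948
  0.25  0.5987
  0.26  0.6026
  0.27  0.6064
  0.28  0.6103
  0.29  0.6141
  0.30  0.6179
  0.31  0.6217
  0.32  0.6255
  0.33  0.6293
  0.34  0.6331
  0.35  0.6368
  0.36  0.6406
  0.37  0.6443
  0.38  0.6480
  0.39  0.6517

0.6179

σ√T = 0.15·√2.5 = 0.2372
d₁ = [ln(450/500) + (0.025 + ½·0.15²)·2.5] / (σ√T) = (-0.1054 + 0.0906) / 0.2372 = -0.0621 ⇒ -0.06
d₂ = -0.0621 − 0.2372 = -0.2993 ⇒ -0.30
Pr(exercise) under Q = N(−d₂) = N(0.30) = 0.6179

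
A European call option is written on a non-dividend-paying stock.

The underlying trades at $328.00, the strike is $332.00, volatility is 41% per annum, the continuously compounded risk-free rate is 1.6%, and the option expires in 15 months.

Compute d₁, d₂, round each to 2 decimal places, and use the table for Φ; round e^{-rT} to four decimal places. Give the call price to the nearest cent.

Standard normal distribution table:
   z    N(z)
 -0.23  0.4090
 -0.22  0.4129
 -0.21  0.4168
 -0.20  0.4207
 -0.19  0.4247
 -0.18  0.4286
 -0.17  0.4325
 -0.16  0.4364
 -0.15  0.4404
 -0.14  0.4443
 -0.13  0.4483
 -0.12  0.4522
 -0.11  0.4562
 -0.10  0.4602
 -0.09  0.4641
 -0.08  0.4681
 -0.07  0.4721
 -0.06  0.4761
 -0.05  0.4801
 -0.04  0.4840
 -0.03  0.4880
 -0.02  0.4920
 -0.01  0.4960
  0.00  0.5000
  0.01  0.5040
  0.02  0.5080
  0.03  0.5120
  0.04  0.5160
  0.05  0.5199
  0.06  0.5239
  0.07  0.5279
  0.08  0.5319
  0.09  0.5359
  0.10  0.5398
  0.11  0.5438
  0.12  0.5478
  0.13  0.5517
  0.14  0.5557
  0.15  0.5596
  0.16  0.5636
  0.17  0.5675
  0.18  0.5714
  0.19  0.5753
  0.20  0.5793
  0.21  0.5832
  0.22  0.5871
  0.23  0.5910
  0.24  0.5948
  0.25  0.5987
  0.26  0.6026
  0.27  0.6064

$60.74

σ√T = 0.41 × 1.1180 = 0.4584
ln(S/K) + (r + σ²/2)T = ln(328/332) + (0.016 + 0.41²/2)·1.25 = -0.0121 + 0.1251 = 0.1129
d₁ = 0.1129 / 0.4584 = 0.2464 ⇒ 0.25
d₂ = d₁ − σ√T = 0.2464 − 0.4584 = -0.2120 ⇒ -0.21
e^(−rT) = e^(−0.016·1.25) = 0.9802
N(d₁) = N(0.25) = 0.5987;  N(d₂) = N(-0.21) = 0.4168
C = 328·0.5987 − 332·0.9802·0.4168 = 196.3736 − 135.6377 = 60.7359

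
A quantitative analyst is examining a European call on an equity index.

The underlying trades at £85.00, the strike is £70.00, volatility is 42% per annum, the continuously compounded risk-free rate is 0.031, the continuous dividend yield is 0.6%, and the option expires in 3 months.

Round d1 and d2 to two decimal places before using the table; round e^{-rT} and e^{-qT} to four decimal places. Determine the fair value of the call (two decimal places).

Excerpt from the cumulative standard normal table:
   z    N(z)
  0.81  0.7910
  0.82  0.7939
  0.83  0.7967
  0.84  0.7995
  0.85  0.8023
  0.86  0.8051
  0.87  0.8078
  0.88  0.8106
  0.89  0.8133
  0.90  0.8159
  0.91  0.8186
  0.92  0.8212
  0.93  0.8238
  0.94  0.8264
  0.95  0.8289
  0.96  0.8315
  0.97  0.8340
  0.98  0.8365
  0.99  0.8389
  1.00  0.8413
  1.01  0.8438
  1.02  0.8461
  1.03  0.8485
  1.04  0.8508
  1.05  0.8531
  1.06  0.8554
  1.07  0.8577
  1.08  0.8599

£16.87

T = 0.25;  σ√T = 0.2100
d₁ = [ln(85/70) + (0.031 − 0.006 + 0.42²/2)·0.25] / 0.2100 = [0.1942 + 0.0283] / 0.2100 = 1.0593 ≈ 1.06
d₂ = d₁ − σ√T = 1.0593 − 0.2100 = 0.8493 ≈ 0.85
exp(−qT) = exp(−0.006·0.25) = 0.9985;  exp(−rT) = exp(−0.031·0.25) = 0.9923
N(d₁) = N(1.06) = 0.8554;  N(d₂) = N(0.85) = 0.8023
C = 85·0.9985·0.8554 − 70·0.9923·0.8023 = 72.5999 − 55.7286 = 16.8714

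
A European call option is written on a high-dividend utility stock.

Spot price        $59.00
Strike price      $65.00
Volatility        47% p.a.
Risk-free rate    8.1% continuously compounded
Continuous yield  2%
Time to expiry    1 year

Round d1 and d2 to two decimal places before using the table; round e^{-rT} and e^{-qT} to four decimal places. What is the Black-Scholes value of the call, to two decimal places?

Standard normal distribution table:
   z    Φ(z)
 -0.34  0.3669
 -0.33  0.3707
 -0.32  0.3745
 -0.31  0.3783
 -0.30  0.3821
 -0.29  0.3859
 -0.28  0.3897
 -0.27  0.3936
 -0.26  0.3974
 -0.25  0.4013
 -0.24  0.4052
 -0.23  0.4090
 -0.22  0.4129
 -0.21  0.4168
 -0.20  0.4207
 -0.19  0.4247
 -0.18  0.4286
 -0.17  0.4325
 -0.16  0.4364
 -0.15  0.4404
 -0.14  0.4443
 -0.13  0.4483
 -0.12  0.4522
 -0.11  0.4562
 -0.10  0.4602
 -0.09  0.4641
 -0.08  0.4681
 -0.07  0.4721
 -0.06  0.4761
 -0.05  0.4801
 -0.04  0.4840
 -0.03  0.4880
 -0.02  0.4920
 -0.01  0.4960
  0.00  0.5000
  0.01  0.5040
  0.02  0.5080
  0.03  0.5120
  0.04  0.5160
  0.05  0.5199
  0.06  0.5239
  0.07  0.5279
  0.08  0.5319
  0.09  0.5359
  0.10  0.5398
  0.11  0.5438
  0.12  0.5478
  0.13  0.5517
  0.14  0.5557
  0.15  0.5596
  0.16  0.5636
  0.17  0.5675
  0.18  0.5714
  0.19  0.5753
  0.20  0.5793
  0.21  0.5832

σ√T = 0.47 × 1.0000 = 0.4700
d₁ = [ln(59/65) + (0.081 − 0.02 + ½·0.47²)·1] / (σ√T) = (-0.0968 + 0.1714) / 0.4700 = 0.1587 → 0.16
d₂ = 0.1587 − 0.4700 = -0.3113 → -0.31
exp(−qT) = exp(−0.02·1) = 0.9802;  exp(−rT) = exp(−0.081·1) = 0.9222
N(d₁) = N(0.16) = 0.5636;  N(d₂) = N(-0.31) = 0.3783
C = 59·0.9802·0.5636 − 65·0.9222·0.3783 = 32.5940 − 22.6764 = 9.9176

$9.92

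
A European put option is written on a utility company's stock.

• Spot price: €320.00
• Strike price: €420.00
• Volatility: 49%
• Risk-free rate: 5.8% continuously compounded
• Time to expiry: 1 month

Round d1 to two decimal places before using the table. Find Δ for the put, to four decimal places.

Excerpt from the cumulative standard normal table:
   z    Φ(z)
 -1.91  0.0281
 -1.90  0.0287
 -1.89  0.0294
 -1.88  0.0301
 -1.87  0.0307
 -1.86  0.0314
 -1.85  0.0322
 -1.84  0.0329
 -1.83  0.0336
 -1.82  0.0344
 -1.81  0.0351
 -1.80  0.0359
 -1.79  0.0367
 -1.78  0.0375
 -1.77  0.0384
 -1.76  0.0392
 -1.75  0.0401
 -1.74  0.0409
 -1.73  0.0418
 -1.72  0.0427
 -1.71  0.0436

T = 0.08333;  σ√T = 0.1415
d₁ = [ln(320/420) + (0.058 + 0.49²/2)·0.08333] / 0.1415 = [-0.2719 + 0.0148] / 0.1415 = -1.8176 which rounds to -1.82
N(d₁) = N(-1.82) = 0.0344
Δ_put = N(d₁) − 1 = 0.0344 − 1 = -0.9656

-0.9656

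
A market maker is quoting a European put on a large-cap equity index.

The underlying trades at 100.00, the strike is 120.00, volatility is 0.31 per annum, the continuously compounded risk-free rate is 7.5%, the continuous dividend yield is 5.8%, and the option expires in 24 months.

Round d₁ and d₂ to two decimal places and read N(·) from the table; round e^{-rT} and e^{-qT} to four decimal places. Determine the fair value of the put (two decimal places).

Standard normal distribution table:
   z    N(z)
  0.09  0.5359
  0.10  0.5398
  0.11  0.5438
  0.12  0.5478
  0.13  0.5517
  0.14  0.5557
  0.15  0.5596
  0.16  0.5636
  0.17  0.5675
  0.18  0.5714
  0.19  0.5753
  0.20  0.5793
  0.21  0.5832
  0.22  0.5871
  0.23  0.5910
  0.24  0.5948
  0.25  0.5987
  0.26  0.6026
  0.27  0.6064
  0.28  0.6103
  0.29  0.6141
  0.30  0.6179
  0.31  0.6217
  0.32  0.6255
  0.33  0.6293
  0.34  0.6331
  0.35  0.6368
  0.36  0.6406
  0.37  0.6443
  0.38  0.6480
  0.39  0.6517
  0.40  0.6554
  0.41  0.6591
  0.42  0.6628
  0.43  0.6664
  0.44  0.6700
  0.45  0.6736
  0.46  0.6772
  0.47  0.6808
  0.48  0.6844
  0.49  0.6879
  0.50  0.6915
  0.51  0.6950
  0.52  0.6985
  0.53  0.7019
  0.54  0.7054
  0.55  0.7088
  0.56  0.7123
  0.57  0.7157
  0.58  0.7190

24.79

σ√T = 0.31·√2 = 0.4384
ln(S/K) + (r − q + σ²/2)T = ln(100/120) + (0.075 − 0.058 + 0.31²/2)·2 = -0.1823 + 0.1301 = -0.0522
d₁ = -0.0522 / 0.4384 = -0.1191 ⇒ -0.12
d₂ = d₁ − σ√T = -0.1191 − 0.4384 = -0.5575 ⇒ -0.56
exp(−qT) = exp(−0.058·2) = 0.8905;  exp(−rT) = exp(−0.075·2) = 0.8607
P = 120·0.8607·N(0.56) − 100·0.8905·N(0.12) = 120·0.8607·0.7123 − 100·0.8905·0.5478 = 73.5692 − 48.7816 = 24.7876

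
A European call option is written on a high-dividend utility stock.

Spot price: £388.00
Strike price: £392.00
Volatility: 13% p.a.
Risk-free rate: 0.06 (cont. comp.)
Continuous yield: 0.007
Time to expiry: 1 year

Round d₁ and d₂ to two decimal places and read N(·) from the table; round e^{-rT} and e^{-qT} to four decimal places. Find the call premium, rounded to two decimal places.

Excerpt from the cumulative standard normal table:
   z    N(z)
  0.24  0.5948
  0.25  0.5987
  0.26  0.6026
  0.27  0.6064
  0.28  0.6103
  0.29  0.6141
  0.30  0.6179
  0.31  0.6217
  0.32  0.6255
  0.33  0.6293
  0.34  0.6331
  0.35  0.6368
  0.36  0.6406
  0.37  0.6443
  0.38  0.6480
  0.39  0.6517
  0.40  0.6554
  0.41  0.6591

£28.62

σ√T = 0.13 × 1.0000 = 0.1300
d₁ = [ln(388/392) + (0.06 − 0.007 + ½·0.13²)·1] / (σ√T) = (-0.0103 + 0.0614) / 0.1300 = 0.3938 ≈ 0.39
d₂ = 0.3938 − 0.1300 = 0.2638 ≈ 0.26
e^(−qT) = e^(−0.007·1) = 0.9930;  e^(−rT) = e^(−0.06·1) = 0.9418
N(d₁) = N(0.39) = 0.6517;  N(d₂) = N(0.26) = 0.6026
C = 388·0.9930·0.6517 − 392·0.9418·0.6026 = 251.0896 − 222.4712 = 28.6183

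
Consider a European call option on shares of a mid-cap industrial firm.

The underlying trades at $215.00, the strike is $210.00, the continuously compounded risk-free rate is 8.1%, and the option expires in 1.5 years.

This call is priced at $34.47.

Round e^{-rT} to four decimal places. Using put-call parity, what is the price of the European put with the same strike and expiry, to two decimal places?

exp(−rT) = exp(−0.081·1.5) = 0.8856
Put-call parity: C − P = S − K·e^(−rT) = 215 − 210·0.8856 = 215 − 185.9760 = 29.0240
P = C − (C − P) = 34.47 − (29.0240) = 5.4460

$5.45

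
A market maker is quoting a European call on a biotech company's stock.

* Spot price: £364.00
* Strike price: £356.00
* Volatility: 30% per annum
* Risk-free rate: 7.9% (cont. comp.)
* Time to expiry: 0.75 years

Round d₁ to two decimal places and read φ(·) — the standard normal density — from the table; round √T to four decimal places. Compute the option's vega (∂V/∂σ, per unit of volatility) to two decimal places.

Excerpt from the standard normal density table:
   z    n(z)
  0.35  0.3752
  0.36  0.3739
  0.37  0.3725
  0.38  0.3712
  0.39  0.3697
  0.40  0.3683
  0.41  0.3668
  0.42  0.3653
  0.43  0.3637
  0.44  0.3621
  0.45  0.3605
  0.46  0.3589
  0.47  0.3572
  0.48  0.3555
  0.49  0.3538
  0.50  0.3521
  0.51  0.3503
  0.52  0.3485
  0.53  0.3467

T = 0.75;  σ√T = 0.2598
d₁ = [ln(364/356) + (0.079 + ½·0.3²)·0.75] / (σ√T) = (0.0222 + 0.0930) / 0.2598 = 0.4435 which rounds to 0.44
√T = √0.75 = 0.8660
φ(d₁) = φ(0.44) = 0.3621
vega = S·φ(d₁)·√T = 364·0.3621·0.8660 = 114.1426

114.14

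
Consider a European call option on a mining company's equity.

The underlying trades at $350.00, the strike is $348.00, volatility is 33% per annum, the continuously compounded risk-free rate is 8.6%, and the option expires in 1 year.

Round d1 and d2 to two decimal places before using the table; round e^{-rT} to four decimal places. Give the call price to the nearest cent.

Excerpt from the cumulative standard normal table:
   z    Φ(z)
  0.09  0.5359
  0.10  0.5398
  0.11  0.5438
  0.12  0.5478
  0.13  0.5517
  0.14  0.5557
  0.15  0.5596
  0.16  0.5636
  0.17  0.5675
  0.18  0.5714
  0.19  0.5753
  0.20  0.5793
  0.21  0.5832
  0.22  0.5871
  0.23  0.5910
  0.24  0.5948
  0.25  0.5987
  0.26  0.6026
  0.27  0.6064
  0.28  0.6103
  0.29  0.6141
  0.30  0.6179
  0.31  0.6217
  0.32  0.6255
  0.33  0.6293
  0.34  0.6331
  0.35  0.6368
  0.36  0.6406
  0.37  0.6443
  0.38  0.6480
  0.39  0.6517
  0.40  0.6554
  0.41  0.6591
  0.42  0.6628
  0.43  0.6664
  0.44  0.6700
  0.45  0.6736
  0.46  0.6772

$60.85

σ√T = 0.33·√1 = 0.3300
d₁ = [ln(350/348) + (0.086 + ½·0.33²)·1] / (σ√T) = (0.0057 + 0.1404) / 0.3300 = 0.4430 which rounds to 0.44
d₂ = 0.4430 − 0.3300 = 0.1130 which rounds to 0.11
e^(−rT) = e^(−0.086·1) = 0.9176
N(d₁) = N(0.44) = 0.6700;  N(d₂) = N(0.11) = 0.5438
C = 350·0.6700 − 348·0.9176·0.5438 = 234.5000 − 173.6488 = 60.8512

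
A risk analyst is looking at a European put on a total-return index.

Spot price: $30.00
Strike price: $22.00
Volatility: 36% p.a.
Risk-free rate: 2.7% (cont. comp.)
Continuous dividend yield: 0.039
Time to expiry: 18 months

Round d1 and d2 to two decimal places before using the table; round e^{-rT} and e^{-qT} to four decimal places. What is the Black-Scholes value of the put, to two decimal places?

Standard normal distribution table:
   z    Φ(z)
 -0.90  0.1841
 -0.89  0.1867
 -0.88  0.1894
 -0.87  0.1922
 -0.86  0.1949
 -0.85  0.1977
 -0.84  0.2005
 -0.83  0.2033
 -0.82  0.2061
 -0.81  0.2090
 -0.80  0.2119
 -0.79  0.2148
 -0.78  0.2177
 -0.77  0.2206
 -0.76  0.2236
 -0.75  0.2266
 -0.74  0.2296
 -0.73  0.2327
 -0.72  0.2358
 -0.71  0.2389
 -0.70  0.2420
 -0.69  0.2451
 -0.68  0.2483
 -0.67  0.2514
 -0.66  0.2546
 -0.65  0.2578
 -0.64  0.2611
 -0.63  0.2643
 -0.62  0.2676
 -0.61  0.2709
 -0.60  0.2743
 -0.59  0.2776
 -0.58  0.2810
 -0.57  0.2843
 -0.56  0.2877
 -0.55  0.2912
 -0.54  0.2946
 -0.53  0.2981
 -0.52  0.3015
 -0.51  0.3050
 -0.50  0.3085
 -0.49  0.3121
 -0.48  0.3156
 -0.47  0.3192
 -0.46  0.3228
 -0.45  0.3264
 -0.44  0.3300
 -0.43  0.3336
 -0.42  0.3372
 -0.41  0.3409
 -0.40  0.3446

σ√T = 0.36·√1.5 = 0.4409
ln(S/K) + (r − q + σ²/2)T = ln(30/22) + (0.027 − 0.039 + 0.36²/2)·1.5 = 0.3102 + 0.0792 = 0.3894
d₁ = 0.3894 / 0.4409 = 0.8831 ≈ 0.88
d₂ = d₁ − σ√T = 0.8831 − 0.4409 = 0.4422 ≈ 0.44
e^(−qT) = e^(−0.039·1.5) = 0.9432;  e^(−rT) = e^(−0.027·1.5) = 0.9603
P = 22·0.9603·N(-0.44) − 30·0.9432·N(-0.88) = 22·0.9603·0.3300 − 30·0.9432·0.1894 = 6.9718 − 5.3593 = 1.6125

$1.61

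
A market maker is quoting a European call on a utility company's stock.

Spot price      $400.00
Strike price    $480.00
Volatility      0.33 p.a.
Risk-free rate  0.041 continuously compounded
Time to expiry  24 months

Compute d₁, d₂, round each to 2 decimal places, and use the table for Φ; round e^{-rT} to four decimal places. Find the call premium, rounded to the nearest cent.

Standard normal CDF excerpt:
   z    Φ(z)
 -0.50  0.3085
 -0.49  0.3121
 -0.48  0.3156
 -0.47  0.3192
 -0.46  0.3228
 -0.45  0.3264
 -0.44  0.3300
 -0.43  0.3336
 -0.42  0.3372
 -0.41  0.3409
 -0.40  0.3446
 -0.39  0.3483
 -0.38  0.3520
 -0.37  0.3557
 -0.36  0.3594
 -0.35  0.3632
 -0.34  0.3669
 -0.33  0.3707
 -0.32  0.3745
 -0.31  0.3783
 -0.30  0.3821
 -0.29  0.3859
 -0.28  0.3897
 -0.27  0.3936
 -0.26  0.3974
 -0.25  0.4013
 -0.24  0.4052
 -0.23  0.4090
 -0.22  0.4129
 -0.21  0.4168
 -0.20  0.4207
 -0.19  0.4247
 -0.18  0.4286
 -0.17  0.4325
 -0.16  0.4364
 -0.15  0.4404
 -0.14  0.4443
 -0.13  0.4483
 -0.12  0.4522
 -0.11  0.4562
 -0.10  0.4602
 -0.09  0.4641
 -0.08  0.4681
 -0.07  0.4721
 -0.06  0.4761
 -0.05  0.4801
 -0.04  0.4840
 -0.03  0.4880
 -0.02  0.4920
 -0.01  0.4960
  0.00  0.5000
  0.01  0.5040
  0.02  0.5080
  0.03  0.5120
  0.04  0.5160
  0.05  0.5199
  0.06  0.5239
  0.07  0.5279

σ√T = 0.33 × 1.4142 = 0.4667
d₁ = [ln(400/480) + (0.041 + ½·0.33²)·2] / (σ√T) = (-0.1823 + 0.1909) / 0.4667 = 0.0184 → 0.02
d₂ = 0.0184 − 0.4667 = -0.4483 → -0.45
e^(−rT) = e^(−0.041·2) = 0.9213
C = 400·N(0.02) − 480·0.9213·N(-0.45) = 400·0.5080 − 480·0.9213·0.3264 = 203.2000 − 144.3419 = 58.8581

$58.86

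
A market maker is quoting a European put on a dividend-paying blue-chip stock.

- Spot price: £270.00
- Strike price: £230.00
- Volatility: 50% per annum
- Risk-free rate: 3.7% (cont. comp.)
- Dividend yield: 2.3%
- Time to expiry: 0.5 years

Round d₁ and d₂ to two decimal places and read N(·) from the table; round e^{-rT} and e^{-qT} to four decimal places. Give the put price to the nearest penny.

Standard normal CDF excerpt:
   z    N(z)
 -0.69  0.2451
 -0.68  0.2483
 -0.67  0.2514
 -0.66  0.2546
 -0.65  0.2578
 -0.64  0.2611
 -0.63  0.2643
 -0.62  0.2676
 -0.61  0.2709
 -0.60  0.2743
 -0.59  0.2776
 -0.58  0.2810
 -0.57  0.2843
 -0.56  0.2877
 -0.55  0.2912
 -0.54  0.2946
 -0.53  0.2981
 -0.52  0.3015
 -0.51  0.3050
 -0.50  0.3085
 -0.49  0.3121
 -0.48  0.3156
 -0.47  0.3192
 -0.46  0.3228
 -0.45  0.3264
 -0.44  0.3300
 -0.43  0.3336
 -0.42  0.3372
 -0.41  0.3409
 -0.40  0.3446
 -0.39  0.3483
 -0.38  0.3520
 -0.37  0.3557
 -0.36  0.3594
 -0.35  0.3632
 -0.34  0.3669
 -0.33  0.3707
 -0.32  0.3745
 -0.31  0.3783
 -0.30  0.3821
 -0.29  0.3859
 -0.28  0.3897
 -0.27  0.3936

σ√T = 0.5·√0.5 = 0.3536
d₁ = [ln(270/230) + (0.037 − 0.023 + 0.5²/2)·0.5] / 0.3536 = [0.1603 + 0.0695] / 0.3536 = 0.6501 → 0.65
d₂ = d₁ − σ√T = 0.6501 − 0.3536 = 0.2965 → 0.30
e^(−qT) = e^(−0.023·0.5) = 0.9886;  e^(−rT) = e^(−0.037·0.5) = 0.9817
P = 230·0.9817·N(-0.30) − 270·0.9886·N(-0.65) = 230·0.9817·0.3821 − 270·0.9886·0.2578 = 86.2747 − 68.8125 = 17.4622

£17.46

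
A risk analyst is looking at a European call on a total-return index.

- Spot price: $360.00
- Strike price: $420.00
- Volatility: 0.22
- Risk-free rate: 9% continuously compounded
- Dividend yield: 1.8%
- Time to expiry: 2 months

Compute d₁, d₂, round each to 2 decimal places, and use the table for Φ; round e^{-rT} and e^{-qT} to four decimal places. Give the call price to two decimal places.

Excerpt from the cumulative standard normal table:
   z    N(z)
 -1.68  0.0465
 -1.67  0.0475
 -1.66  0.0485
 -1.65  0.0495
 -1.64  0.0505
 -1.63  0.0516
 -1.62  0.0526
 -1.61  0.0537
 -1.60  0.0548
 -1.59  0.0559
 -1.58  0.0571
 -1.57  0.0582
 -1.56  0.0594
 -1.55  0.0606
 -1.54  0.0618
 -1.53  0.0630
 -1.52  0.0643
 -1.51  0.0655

$0.83

σ√T = 0.22·√0.1667 = 0.0898
d₁ = [ln(360/420) + (0.09 − 0.018 + 0.22²/2)·0.1667] / 0.0898 = [-0.1542 + 0.0160] / 0.0898 = -1.5378 which rounds to -1.54
d₂ = d₁ − σ√T = -1.5378 − 0.0898 = -1.6276 which rounds to -1.63
e^(−qT) = e^(−0.018·0.1667) = 0.9970;  e^(−rT) = e^(−0.09·0.1667) = 0.9851
N(d₁) = N(-1.54) = 0.0618;  N(d₂) = N(-1.63) = 0.0516
C = 360·0.9970·0.0618 − 420·0.9851·0.0516 = 22.1813 − 21.3491 = 0.8322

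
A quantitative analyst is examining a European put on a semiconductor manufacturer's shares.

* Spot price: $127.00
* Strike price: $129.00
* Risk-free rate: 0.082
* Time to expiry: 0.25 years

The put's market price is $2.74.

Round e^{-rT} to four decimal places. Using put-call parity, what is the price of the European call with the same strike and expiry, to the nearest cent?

exp(−rT) = exp(−0.082·0.25) = 0.9797
Put-call parity: C − P = S − K·e^(−rT) = 127 − 129·0.9797 = 127 − 126.3813 = 0.6187
C = P + (C − P) = 2.74 + (0.6187) = 3.3587

$3.36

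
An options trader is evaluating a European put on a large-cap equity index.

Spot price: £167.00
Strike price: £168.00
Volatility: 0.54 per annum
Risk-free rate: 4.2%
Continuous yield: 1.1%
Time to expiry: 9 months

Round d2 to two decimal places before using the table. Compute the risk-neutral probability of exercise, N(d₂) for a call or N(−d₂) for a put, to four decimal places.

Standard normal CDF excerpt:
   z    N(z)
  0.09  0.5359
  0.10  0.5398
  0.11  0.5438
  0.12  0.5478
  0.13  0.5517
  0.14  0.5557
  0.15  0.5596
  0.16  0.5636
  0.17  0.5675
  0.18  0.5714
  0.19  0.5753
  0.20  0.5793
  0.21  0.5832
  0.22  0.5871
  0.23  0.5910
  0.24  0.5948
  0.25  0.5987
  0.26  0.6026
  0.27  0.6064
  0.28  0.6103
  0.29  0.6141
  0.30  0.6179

T = 0.75;  σ√T = 0.4677
d₁ = [ln(167/168) + (0.042 − 0.011 + ½·0.54²)·0.75] / (σ√T) = (-0.0060 + 0.1326) / 0.4677 = 0.2708 ≈ 0.27
d₂ = 0.2708 − 0.4677 = -0.1969 ≈ -0.20
Risk-neutral Pr[S_T < K] = N(−d₂) = N(0.20) = 0.5793

0.5793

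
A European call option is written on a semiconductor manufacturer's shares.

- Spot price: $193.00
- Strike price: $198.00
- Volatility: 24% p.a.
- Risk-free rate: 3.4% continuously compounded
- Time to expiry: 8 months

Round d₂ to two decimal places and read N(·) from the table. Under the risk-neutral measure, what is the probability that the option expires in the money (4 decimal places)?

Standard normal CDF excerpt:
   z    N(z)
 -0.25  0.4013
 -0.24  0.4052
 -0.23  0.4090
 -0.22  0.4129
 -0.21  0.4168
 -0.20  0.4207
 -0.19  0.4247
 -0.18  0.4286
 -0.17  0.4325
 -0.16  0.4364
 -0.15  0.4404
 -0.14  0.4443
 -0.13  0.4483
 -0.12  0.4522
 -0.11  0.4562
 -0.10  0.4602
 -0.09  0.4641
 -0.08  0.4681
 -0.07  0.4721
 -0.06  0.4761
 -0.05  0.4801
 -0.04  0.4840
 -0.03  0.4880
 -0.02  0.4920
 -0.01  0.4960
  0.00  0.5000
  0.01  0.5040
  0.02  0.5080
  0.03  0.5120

0.4562

σ√T = 0.24 × 0.8165 = 0.1960
ln(S/K) + (r + σ²/2)T = ln(193/198) + (0.034 + 0.24²/2)·0.6667 = -0.0256 + 0.0419 = 0.0163
d₁ = 0.0163 / 0.1960 = 0.0831 which rounds to 0.08
d₂ = d₁ − σ√T = 0.0831 − 0.1960 = -0.1128 which rounds to -0.11
Risk-neutral Pr[S_T > K] = N(d₂) = N(-0.11) = 0.4562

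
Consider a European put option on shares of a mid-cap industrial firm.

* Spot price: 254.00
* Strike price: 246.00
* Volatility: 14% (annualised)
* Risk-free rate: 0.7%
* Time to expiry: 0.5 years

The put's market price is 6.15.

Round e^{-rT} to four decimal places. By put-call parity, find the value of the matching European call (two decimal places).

e^(−rT) = e^(−0.007·0.5) = 0.9965
Put-call parity: C − P = S − K·e^(−rT) = 254 − 246·0.9965 = 254 − 245.1390 = 8.8610
C = P + (C − P) = 6.15 + (8.8610) = 15.0110

15.01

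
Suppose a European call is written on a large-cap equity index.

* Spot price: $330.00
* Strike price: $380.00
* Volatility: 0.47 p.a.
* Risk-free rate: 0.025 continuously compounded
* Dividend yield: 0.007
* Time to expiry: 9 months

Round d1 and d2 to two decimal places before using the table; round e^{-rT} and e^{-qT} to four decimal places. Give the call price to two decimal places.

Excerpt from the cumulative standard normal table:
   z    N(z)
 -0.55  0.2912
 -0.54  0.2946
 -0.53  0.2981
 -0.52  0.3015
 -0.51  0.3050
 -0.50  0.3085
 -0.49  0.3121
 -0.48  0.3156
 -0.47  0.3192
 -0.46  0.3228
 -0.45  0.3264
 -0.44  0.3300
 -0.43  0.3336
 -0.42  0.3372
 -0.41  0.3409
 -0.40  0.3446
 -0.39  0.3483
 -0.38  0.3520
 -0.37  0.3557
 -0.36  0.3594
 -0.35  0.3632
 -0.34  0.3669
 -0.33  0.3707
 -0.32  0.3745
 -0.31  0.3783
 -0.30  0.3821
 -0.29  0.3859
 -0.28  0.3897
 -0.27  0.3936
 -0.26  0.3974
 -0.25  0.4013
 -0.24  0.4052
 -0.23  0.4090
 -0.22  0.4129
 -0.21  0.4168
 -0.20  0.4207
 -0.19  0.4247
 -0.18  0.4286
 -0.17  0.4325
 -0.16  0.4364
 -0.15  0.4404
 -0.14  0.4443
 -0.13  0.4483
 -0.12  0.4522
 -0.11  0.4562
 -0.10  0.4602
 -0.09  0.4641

σ√T = 0.47 × 0.8660 = 0.4070
d₁ = [ln(330/380) + (0.025 − 0.007 + 0.47²/2)·0.75] / 0.4070 = [-0.1411 + 0.0963] / 0.4070 = -0.1099 → -0.11
d₂ = d₁ − σ√T = -0.1099 − 0.4070 = -0.5170 → -0.52
e^(−qT) = e^(−0.007·0.75) = 0.9948;  e^(−rT) = e^(−0.025·0.75) = 0.9814
N(d₁) = N(-0.11) = 0.4562;  N(d₂) = N(-0.52) = 0.3015
C = 330·0.9948·0.4562 − 380·0.9814·0.3015 = 149.7632 − 112.4390 = 37.3242

$37.32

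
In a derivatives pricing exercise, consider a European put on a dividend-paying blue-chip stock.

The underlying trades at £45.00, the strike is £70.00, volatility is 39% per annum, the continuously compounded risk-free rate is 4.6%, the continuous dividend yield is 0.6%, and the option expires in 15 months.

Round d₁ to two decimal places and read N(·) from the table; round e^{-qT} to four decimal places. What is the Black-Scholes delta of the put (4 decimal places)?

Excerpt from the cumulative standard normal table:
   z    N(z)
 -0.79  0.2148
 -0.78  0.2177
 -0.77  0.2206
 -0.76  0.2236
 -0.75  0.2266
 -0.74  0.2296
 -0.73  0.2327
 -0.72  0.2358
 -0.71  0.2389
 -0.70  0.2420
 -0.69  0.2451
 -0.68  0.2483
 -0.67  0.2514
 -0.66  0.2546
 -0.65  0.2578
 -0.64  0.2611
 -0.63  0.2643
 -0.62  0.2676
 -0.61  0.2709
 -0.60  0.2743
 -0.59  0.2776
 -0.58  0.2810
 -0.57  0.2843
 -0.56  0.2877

-0.7461

T = 1.25;  σ√T = 0.4360
d₁ = [ln(45/70) + (0.046 − 0.006 + ½·0.39²)·1.25] / (σ√T) = (-0.4418 + 0.1451) / 0.4360 = -0.6806 ⇒ -0.68
N(d₁) = N(-0.68) = 0.2483
Δ_put = exp(−qT)·(N(d₁) − 1) = 0.9925·(0.2483 − 1) = -0.7461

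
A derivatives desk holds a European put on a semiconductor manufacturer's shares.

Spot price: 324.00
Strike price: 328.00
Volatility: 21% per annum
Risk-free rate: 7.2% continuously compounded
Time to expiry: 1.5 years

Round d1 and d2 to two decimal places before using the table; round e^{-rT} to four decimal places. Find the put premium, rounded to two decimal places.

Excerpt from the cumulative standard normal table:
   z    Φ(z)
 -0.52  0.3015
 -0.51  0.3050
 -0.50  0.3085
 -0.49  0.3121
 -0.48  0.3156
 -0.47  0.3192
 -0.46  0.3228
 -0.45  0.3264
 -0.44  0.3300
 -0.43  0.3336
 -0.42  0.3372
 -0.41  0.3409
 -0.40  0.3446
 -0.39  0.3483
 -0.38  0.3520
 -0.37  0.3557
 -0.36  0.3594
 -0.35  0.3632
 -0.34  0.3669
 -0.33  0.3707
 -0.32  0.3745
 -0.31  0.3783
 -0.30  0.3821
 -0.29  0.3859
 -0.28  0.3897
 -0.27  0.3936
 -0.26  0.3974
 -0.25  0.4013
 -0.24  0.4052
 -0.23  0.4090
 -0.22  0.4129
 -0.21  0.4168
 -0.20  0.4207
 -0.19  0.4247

19.34

σ√T = 0.21 × 1.2247 = 0.2572
d₁ = [ln(324/328) + (0.072 + 0.21²/2)·1.5] / 0.2572 = [-0.0123 + 0.1411] / 0.2572 = 0.5008 ≈ 0.50
d₂ = d₁ − σ√T = 0.5008 − 0.2572 = 0.2436 ≈ 0.24
e^(−rT) = e^(−0.072·1.5) = 0.8976
N(−d₂) = N(-0.24) = 0.4052;  N(−d₁) = N(-0.50) = 0.3085
P = 328·0.8976·0.4052 − 324·0.3085 = 119.2961 − 99.9540 = 19.3421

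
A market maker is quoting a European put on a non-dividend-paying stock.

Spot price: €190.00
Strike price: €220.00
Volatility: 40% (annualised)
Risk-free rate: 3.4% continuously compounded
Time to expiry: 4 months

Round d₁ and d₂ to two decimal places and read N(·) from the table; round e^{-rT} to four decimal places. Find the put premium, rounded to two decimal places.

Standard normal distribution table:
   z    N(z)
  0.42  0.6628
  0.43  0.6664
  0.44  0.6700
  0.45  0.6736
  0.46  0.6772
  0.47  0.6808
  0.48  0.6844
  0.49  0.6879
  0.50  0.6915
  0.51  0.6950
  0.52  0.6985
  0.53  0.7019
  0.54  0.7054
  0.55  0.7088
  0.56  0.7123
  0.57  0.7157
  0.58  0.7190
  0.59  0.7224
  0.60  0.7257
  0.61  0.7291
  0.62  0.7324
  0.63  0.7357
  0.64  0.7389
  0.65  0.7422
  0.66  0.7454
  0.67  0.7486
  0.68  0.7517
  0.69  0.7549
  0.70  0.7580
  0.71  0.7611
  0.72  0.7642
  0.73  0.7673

€35.52

σ√T = 0.4·√0.3333 = 0.2309
d₁ = [ln(190/220) + (0.034 + ½·0.4²)·0.3333] / (σ√T) = (-0.1466 + 0.0380) / 0.2309 = -0.4703 → -0.47
d₂ = -0.4703 − 0.2309 = -0.7012 → -0.70
exp(−rT) = exp(−0.034·0.3333) = 0.9887
P = 220·0.9887·N(0.70) − 190·N(0.47) = 220·0.9887·0.7580 − 190·0.6808 = 164.8756 − 129.3520 = 35.5236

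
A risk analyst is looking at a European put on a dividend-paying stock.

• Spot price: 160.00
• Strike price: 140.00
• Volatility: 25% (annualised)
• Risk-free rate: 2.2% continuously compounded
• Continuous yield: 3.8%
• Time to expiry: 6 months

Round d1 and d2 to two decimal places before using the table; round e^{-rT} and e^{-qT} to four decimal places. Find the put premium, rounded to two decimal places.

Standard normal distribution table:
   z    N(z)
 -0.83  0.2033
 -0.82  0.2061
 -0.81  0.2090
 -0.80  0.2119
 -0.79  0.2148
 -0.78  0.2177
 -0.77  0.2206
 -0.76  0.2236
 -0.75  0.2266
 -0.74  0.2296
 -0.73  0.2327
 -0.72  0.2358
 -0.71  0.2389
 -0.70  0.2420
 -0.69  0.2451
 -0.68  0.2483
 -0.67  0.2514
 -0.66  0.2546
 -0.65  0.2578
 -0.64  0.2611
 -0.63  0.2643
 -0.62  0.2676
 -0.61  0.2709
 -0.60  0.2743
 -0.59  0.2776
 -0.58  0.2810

3.79

σ√T = 0.25 × 0.7071 = 0.1768
ln(S/K) + (r − q + σ²/2)T = ln(160/140) + (0.022 − 0.038 + 0.25²/2)·0.5 = 0.1335 + 0.0076 = 0.1412
d₁ = 0.1412 / 0.1768 = 0.7985 ⇒ 0.80
d₂ = d₁ − σ√T = 0.7985 − 0.1768 = 0.6217 ⇒ 0.62
e^(−qT) = e^(−0.038·0.5) = 0.9812;  e^(−rT) = e^(−0.022·0.5) = 0.9891
P = 140·0.9891·N(-0.62) − 160·0.9812·N(-0.80) = 140·0.9891·0.2676 − 160·0.9812·0.2119 = 37.0556 − 33.2666 = 3.7890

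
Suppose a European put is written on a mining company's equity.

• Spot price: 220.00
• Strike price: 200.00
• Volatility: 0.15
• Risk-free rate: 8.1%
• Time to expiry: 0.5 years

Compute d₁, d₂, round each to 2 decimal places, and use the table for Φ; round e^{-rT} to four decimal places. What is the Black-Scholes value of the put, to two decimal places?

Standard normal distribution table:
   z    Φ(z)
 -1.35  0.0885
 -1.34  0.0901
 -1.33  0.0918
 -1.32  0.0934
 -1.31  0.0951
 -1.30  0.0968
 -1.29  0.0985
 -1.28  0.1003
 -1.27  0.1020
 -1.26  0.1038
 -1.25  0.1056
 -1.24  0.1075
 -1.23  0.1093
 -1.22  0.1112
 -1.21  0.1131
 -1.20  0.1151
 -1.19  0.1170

σ√T = 0.15·√0.5 = 0.1061
ln(S/K) + (r + σ²/2)T = ln(220/200) + (0.081 + 0.15²/2)·0.5 = 0.0953 + 0.0461 = 0.1414
d₁ = 0.1414 / 0.1061 = 1.3335 ⇒ 1.33
d₂ = d₁ − σ√T = 1.3335 − 0.1061 = 1.2274 ⇒ 1.23
exp(−rT) = exp(−0.081·0.5) = 0.9603
N(−d₂) = N(-1.23) = 0.1093;  N(−d₁) = N(-1.33) = 0.0918
P = 200·0.9603·0.1093 − 220·0.0918 = 20.9922 − 20.1960 = 0.7962

0.80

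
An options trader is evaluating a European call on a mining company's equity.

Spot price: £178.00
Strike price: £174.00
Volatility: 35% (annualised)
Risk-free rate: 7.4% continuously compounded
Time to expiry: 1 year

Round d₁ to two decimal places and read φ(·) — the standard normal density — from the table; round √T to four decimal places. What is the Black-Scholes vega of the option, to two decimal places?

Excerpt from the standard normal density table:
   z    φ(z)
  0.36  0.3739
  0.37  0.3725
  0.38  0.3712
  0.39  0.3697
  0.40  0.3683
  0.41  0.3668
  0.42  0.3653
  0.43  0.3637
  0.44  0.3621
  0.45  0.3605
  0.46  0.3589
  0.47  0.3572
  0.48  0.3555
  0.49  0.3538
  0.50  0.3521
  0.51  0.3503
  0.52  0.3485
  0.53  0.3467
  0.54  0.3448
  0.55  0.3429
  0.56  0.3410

T = 1;  σ√T = 0.3500
d₁ = [ln(178/174) + (0.074 + 0.35²/2)·1] / 0.3500 = [0.0227 + 0.1352] / 0.3500 = 0.4514 which rounds to 0.45
√T = √1 = 1.0000
φ(d₁) = φ(0.45) = 0.3605
vega = S·φ(d₁)·√T = 178·0.3605·1.0000 = 64.1690

64.17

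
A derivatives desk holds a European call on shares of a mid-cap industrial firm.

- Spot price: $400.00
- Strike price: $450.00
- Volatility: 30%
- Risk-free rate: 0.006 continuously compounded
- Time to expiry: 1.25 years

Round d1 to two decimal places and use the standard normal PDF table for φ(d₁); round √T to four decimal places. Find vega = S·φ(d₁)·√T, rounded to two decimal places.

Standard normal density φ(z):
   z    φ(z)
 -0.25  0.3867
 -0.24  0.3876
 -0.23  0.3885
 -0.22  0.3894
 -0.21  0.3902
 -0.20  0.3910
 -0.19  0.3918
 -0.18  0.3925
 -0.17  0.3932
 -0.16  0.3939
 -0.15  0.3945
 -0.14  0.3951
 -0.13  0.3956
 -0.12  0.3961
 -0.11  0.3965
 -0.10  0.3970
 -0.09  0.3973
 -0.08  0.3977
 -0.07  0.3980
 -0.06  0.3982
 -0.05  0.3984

176.15

T = 1.25;  σ√T = 0.3354
d₁ = [ln(400/450) + (0.006 + 0.3²/2)·1.25] / 0.3354 = [-0.1178 + 0.0638] / 0.3354 = -0.1611 ≈ -0.16
√T = √1.25 = 1.1180
φ(d₁) = φ(-0.16) = 0.3939
vega = S·φ(d₁)·√T = 400·0.3939·1.1180 = 176.1521
(Vega is the same for a European call and put with the same parameters.)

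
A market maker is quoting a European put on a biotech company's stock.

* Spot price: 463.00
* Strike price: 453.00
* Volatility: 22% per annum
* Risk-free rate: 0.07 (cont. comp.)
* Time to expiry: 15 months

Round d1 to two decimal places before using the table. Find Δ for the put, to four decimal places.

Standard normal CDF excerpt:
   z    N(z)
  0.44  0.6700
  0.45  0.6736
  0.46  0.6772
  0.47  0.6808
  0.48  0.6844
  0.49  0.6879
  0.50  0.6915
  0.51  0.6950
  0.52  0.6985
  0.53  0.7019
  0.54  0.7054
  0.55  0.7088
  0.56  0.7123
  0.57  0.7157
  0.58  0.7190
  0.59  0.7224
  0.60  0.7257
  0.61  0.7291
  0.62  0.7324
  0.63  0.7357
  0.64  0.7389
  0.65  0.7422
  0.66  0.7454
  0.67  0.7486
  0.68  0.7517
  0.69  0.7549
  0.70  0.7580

-0.2843

σ√T = 0.22·√1.25 = 0.2460
d₁ = [ln(463/453) + (0.07 + 0.22²/2)·1.25] / 0.2460 = [0.0218 + 0.1178] / 0.2460 = 0.5675 → 0.57
N(d₁) = N(0.57) = 0.7157
Δ_put = N(d₁) − 1 = 0.7157 − 1 = -0.2843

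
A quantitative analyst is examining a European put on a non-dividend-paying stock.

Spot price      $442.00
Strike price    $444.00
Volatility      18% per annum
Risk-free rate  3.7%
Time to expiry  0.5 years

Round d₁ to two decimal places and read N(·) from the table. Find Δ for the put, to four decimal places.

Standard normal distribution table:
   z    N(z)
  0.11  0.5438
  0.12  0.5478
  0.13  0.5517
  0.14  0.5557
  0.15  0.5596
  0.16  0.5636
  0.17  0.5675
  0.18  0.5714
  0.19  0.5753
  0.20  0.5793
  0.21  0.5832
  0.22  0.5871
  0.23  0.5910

T = 0.5;  σ√T = 0.1273
d₁ = [ln(442/444) + (0.037 + ½·0.18²)·0.5] / (σ√T) = (-0.0045 + 0.0266) / 0.1273 = 0.1735 ⇒ 0.17
N(d₁) = N(0.17) = 0.5675
Δ_put = N(d₁) − 1 = 0.5675 − 1 = -0.4325

-0.4325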